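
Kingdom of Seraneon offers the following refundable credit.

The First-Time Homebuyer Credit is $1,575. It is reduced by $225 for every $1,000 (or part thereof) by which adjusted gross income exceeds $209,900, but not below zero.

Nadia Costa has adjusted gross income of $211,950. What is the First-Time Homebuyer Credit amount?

First-Time Homebuyer Credit: income exceeds $209,900 by $2,050, which is 3 full-or-partial $1,000 increments; reduction = 3 × $225 = $675, leaving $900.

$900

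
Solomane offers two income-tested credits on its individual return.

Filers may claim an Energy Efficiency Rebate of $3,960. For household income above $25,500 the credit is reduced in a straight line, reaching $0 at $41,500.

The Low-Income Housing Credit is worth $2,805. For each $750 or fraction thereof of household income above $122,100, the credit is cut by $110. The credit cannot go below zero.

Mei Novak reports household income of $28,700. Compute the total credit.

Energy Efficiency Rebate: $28,700 is $3,200 into a $16,000 phase-out range, leaving 12,800/16,000 of the credit: $3,960 × 12,800/16,000 = $3,168.
Low-Income Housing Credit: $28,700 is at or below the $122,100 threshold, so the full $2,805 applies.
Total: $3,168 + $2,805 = $5,973.

$5,973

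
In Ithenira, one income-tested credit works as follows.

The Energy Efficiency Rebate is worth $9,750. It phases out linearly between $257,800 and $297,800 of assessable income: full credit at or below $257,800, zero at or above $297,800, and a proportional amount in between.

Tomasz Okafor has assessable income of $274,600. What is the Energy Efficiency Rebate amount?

$5,655

Energy Efficiency Rebate: $274,600 is $16,800 into a $40,000 phase-out range, leaving 23,200/40,000 of the credit: $9,750 × 23,200/40,000 = $5,655.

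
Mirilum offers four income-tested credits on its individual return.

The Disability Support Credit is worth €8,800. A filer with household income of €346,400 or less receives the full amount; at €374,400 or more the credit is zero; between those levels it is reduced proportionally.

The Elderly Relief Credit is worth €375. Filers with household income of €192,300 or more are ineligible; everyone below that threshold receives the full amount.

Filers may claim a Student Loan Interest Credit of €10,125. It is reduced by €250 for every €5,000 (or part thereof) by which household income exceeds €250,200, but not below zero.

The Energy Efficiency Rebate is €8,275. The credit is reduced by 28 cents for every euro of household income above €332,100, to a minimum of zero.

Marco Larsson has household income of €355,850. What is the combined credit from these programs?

Disability Support Credit: €355,850 is €9,450 into a €28,000 phase-out range, leaving 18,550/28,000 of the credit: €8,800 × 18,550/28,000 = €5,830.
Elderly Relief Credit: €355,850 meets or exceeds the €192,300 cutoff, so the credit is €0.
Student Loan Interest Credit: income exceeds €250,200 by €105,650, which is 22 full-or-partial €5,000 increments; reduction = 22 × €250 = €5,500, leaving €4,625.
Energy Efficiency Rebate: 28% of the €23,750 excess over €332,100 is €6,650; credit = €8,275 − €6,650 = €1,625.
Total: €5,830 + €0 + €4,625 + €1,625 = €12,080.

€12,080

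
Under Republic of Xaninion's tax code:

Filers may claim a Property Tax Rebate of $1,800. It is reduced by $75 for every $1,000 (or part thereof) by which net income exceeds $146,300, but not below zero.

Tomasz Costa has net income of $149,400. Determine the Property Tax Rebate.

$1,500

Property Tax Rebate: income exceeds $146,300 by $3,100, which is 4 full-or-partial $1,000 increments; reduction = 4 × $75 = $300, leaving $1,500.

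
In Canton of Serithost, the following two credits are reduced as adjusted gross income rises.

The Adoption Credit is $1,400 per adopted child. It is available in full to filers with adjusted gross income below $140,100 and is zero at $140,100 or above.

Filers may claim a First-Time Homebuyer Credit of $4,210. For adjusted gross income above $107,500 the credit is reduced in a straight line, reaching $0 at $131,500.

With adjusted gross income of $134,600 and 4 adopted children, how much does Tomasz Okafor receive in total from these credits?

$5,600

Adoption Credit: base = 4 × $1,400 = $5,600. $134,600 is below the $140,100 cutoff, so the full $5,600 applies.
First-Time Homebuyer Credit: $134,600 is at or above $131,500, so the credit is $0.
Total: $5,600 + $0 = $5,600.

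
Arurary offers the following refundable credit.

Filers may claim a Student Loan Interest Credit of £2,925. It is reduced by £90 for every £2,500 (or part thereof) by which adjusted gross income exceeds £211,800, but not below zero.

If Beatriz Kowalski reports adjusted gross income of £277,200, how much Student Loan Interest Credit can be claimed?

Student Loan Interest Credit: income exceeds £211,800 by £65,400, which is 27 full-or-partial £2,500 increments; reduction = 27 × £90 = £2,430, leaving £495.

£495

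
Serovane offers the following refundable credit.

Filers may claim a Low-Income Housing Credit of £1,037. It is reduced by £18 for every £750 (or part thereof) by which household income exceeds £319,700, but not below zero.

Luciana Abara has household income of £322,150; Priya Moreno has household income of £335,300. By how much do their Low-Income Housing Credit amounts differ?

Luciana (£322,150): Low-Income Housing Credit: income exceeds £319,700 by £2,450, which is 4 full-or-partial £750 increments; reduction = 4 × £18 = £72, leaving £965.
Priya (£335,300): Low-Income Housing Credit: income exceeds £319,700 by £15,600, which is 21 full-or-partial £750 increments; reduction = 21 × £18 = £378, leaving £659.
Difference: |£965 − £659| = £306.

£306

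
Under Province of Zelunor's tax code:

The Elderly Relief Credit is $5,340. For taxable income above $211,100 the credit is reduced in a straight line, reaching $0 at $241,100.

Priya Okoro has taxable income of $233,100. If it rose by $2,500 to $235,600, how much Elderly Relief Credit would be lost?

$445

At $233,100 — $233,100 is $22,000 into a $30,000 phase-out range, leaving 8,000/30,000 of the credit: $5,340 × 8,000/30,000 = $1,424.
At $235,600 — $235,600 is $24,500 into a $30,000 phase-out range, leaving 5,500/30,000 of the credit: $5,340 × 5,500/30,000 = $979.
Lost: $1,424 − $979 = $445.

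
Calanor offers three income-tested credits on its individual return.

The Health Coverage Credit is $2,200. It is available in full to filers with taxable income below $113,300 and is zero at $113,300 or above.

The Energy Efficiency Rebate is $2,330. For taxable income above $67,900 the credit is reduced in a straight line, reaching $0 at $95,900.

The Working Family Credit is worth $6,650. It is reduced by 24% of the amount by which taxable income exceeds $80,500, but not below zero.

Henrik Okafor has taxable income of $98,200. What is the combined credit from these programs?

$4,602

Health Coverage Credit: $98,200 is below the $113,300 cutoff, so the full $2,200 applies.
Energy Efficiency Rebate: $98,200 is at or above $95,900, so the credit is $0.
Working Family Credit: 24% of the $17,700 excess over $80,500 is $4,248; credit = $6,650 − $4,248 = $2,402.
Total: $2,200 + $0 + $2,402 = $4,602.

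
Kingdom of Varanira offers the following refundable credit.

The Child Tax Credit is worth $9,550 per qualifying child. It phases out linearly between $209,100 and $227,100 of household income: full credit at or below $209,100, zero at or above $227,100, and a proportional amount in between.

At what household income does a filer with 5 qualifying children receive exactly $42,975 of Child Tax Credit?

Full credit = 5 × $9,550 = $47,750.
$42,975 is 42,975/47,750 of the full $47,750, so 4,775/47,750 of the $18,000 range has been used: income = $209,100 + $18,000 × 4,775/47,750 = $210,900.

$210,900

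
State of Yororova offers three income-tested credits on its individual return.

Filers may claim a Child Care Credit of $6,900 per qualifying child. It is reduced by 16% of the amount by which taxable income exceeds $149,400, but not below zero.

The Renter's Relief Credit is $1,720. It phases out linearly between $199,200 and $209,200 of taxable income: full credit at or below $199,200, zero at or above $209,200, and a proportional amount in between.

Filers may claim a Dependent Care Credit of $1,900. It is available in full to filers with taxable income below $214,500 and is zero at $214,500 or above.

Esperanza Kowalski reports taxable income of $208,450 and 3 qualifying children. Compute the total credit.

$13,281

Child Care Credit: base = 3 × $6,900 = $20,700. 16% of the $59,050 excess over $149,400 is $9,448; credit = $20,700 − $9,448 = $11,252.
Renter's Relief Credit: $208,450 is $9,250 into a $10,000 phase-out range, leaving 750/10,000 of the credit: $1,720 × 750/10,000 = $129.
Dependent Care Credit: $208,450 is below the $214,500 cutoff, so the full $1,900 applies.
Total: $11,252 + $129 + $1,900 = $13,281.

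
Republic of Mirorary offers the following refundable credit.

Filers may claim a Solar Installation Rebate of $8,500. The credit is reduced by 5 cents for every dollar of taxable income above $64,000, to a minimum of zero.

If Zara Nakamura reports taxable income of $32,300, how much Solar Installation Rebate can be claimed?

$8,500

Solar Installation Rebate: $32,300 is at or below the $64,000 threshold, so the full $8,500 applies.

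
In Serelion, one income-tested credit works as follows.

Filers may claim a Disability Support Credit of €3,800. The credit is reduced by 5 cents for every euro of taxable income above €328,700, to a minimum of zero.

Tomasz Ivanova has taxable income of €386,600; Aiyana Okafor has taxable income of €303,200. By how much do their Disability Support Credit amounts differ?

€2,895

Tomasz (€386,600): Disability Support Credit: 5% of the €57,900 excess over €328,700 is €2,895; credit = €3,800 − €2,895 = €905.
Aiyana (€303,200): Disability Support Credit: €303,200 is at or below the €328,700 threshold, so the full €3,800 applies.
Difference: |€905 − €3,800| = €2,895.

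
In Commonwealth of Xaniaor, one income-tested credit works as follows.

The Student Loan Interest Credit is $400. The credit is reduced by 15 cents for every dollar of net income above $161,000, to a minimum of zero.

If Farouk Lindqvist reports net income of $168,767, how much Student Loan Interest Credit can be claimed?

Student Loan Interest Credit: 15% of the $7,767 excess over $161,000 is $1,165.05 ≥ base, so the credit is $0.

$0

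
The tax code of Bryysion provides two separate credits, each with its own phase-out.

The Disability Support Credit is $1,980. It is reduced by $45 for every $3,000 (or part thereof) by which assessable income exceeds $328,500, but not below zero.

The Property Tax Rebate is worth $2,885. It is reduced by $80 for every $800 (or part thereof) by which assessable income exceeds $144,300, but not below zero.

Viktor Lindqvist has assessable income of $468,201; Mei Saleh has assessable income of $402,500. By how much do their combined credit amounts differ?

$855

Viktor ($468,201): Disability Support Credit: income exceeds $328,500 by $139,701 → 47 increments × $45 = $2,115 ≥ base, so the credit is $0. Property Tax Rebate: income exceeds $144,300 by $323,901 → 405 increments × $80 = $32,400 ≥ base, so the credit is $0. total $0 + $0 = $0
Mei ($402,500): Disability Support Credit: income exceeds $328,500 by $74,000, which is 25 full-or-partial $3,000 increments; reduction = 25 × $45 = $1,125, leaving $855. Property Tax Rebate: income exceeds $144,300 by $258,200 → 323 increments × $80 = $25,840 ≥ base, so the credit is $0. total $855 + $0 = $855
Difference: |$0 − $855| = $855.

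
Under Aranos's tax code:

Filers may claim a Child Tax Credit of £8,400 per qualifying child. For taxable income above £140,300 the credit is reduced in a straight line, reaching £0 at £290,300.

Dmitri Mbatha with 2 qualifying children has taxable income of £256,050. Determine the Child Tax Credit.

Child Tax Credit: base = 2 × £8,400 = £16,800. £256,050 is £115,750 into a £150,000 phase-out range, leaving 34,250/150,000 of the credit: £16,800 × 34,250/150,000 = £3,836.

£3,836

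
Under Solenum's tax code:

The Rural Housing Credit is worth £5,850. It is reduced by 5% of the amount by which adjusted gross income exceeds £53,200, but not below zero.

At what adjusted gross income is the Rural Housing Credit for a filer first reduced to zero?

The credit falls by 5% of each pound above £53,200, so it reaches zero when the excess is £5,850 / 5% = £117,000: income = £53,200 + £117,000 = £170,200.

£170,200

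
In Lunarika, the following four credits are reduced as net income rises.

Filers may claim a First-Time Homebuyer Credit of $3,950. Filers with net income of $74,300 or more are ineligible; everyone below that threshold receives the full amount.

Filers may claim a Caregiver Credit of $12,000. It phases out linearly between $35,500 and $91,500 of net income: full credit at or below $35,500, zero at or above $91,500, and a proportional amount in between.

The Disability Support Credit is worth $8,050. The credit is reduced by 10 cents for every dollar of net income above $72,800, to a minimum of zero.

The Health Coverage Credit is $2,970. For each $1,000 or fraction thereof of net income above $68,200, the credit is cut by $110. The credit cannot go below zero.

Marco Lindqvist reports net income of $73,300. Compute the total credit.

First-Time Homebuyer Credit: $73,300 is below the $74,300 cutoff, so the full $3,950 applies.
Caregiver Credit: $73,300 is $37,800 into a $56,000 phase-out range, leaving 18,200/56,000 of the credit: $12,000 × 18,200/56,000 = $3,900.
Disability Support Credit: 10% of the $500 excess over $72,800 is $50; credit = $8,050 − $50 = $8,000.
Health Coverage Credit: income exceeds $68,200 by $5,100, which is 6 full-or-partial $1,000 increments; reduction = 6 × $110 = $660, leaving $2,310.
Total: $3,950 + $3,900 + $8,000 + $2,310 = $18,160.

$18,160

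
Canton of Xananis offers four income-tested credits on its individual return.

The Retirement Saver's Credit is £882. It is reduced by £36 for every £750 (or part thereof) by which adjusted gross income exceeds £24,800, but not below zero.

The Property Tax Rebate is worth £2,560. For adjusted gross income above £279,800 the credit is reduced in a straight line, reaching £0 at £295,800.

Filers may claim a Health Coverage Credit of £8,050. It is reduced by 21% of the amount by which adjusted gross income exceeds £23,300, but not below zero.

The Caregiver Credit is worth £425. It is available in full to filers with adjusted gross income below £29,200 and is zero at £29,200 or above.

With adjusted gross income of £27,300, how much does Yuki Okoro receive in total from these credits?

Retirement Saver's Credit: income exceeds £24,800 by £2,500, which is 4 full-or-partial £750 increments; reduction = 4 × £36 = £144, leaving £738.
Property Tax Rebate: £27,300 is at or below the £279,800 threshold, so the full £2,560 applies.
Health Coverage Credit: 21% of the £4,000 excess over £23,300 is £840; credit = £8,050 − £840 = £7,210.
Caregiver Credit: £27,300 is below the £29,200 cutoff, so the full £425 applies.
Total: £738 + £2,560 + £7,210 + £425 = £10,933.

£10,933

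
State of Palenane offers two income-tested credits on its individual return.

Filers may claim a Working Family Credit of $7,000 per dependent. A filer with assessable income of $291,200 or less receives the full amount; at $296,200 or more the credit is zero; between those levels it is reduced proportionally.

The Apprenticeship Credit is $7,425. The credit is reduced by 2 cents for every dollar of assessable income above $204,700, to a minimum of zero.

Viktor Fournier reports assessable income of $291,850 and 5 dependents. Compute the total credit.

Working Family Credit: base = 5 × $7,000 = $35,000. $291,850 is $650 into a $5,000 phase-out range, leaving 4,350/5,000 of the credit: $35,000 × 4,350/5,000 = $30,450.
Apprenticeship Credit: 2% of the $87,150 excess over $204,700 is $1,743; credit = $7,425 − $1,743 = $5,682.
Total: $30,450 + $5,682 = $36,132.

$36,132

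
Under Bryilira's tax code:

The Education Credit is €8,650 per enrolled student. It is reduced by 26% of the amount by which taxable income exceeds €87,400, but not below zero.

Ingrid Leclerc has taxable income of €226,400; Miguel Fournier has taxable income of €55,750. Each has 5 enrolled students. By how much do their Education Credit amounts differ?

Ingrid (€226,400): Education Credit: base = 5 × €8,650 = €43,250. 26% of the €139,000 excess over €87,400 is €36,140; credit = €43,250 − €36,140 = €7,110.
Miguel (€55,750): Education Credit: base = 5 × €8,650 = €43,250. €55,750 is at or below the €87,400 threshold, so the full €43,250 applies.
Difference: |€7,110 − €43,250| = €36,140.

€36,140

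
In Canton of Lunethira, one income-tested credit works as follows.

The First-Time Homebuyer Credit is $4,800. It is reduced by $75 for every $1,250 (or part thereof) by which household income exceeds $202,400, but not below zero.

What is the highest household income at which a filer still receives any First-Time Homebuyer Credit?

$281,150

After 63 increments the reduction is 63 × $75 = $4,725, leaving $75; one more increment wipes it out. Increment 63 ends at excess 63 × $1,250 = $78,750, so the highest qualifying income is $202,400 + $78,750 = $281,150.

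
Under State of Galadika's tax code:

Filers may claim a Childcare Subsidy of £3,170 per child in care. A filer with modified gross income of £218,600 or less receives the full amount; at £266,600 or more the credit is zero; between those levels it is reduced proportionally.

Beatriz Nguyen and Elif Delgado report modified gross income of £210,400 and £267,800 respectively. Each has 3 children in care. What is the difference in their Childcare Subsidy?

£9,510

Beatriz (£210,400): Childcare Subsidy: base = 3 × £3,170 = £9,510. £210,400 is at or below the £218,600 threshold, so the full £9,510 applies.
Elif (£267,800): Childcare Subsidy: base = 3 × £3,170 = £9,510. £267,800 is at or above £266,600, so the credit is £0.
Difference: |£9,510 − £0| = £9,510.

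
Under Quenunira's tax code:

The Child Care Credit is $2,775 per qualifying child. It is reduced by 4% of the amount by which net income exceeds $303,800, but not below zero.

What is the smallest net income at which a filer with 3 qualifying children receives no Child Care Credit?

Full credit = 3 × $2,775 = $8,325.
The credit falls by 4% of each dollar above $303,800, so it reaches zero when the excess is $8,325 / 4% = $208,125: income = $303,800 + $208,125 = $511,925.

$511,925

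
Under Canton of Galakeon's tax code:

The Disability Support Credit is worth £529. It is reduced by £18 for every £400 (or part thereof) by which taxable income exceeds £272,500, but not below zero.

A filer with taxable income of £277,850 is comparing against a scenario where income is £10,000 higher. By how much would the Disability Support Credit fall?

£277

At £277,850 — income exceeds £272,500 by £5,350, which is 14 full-or-partial £400 increments; reduction = 14 × £18 = £252, leaving £277.
At £287,850 — income exceeds £272,500 by £15,350 → 39 increments × £18 = £702 ≥ base, so the credit is £0.
Lost: £277 − £0 = £277.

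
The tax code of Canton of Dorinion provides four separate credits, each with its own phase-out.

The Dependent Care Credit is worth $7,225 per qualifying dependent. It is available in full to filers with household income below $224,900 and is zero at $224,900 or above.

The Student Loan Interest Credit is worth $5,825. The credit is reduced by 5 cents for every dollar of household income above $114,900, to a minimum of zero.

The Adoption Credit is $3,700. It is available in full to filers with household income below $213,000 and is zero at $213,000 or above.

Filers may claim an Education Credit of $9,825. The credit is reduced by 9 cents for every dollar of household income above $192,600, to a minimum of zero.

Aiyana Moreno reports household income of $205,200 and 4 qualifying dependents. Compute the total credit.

Dependent Care Credit: base = 4 × $7,225 = $28,900. $205,200 is below the $224,900 cutoff, so the full $28,900 applies.
Student Loan Interest Credit: 5% of the $90,300 excess over $114,900 is $4,515; credit = $5,825 − $4,515 = $1,310.
Adoption Credit: $205,200 is below the $213,000 cutoff, so the full $3,700 applies.
Education Credit: 9% of the $12,600 excess over $192,600 is $1,134; credit = $9,825 − $1,134 = $8,691.
Total: $28,900 + $1,310 + $3,700 + $8,691 = $42,601.

$42,601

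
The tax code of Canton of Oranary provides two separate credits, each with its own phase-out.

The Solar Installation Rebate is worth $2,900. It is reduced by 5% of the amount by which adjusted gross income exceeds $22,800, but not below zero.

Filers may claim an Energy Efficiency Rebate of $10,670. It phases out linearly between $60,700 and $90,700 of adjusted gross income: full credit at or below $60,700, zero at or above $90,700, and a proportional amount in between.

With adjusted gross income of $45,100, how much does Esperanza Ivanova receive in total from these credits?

Solar Installation Rebate: 5% of the $22,300 excess over $22,800 is $1,115; credit = $2,900 − $1,115 = $1,785.
Energy Efficiency Rebate: $45,100 is at or below the $60,700 threshold, so the full $10,670 applies.
Total: $1,785 + $10,670 = $12,455.

$12,455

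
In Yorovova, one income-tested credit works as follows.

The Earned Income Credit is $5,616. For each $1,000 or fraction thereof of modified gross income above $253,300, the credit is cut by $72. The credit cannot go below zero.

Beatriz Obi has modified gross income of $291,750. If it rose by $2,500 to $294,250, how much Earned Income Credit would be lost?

At $291,750 — income exceeds $253,300 by $38,450, which is 39 full-or-partial $1,000 increments; reduction = 39 × $72 = $2,808, leaving $2,808.
At $294,250 — income exceeds $253,300 by $40,950, which is 41 full-or-partial $1,000 increments; reduction = 41 × $72 = $2,952, leaving $2,664.
Lost: $2,808 − $2,664 = $144.

$144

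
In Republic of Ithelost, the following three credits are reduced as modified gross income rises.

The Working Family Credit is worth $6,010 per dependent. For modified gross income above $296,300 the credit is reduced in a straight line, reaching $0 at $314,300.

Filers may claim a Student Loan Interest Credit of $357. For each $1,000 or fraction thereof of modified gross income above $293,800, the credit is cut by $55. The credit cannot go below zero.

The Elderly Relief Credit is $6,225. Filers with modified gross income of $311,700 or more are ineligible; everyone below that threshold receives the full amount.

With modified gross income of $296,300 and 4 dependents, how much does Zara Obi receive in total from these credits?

$30,457

Working Family Credit: base = 4 × $6,010 = $24,040. $296,300 is at or below the $296,300 threshold, so the full $24,040 applies.
Student Loan Interest Credit: income exceeds $293,800 by $2,500, which is 3 full-or-partial $1,000 increments; reduction = 3 × $55 = $165, leaving $192.
Elderly Relief Credit: $296,300 is below the $311,700 cutoff, so the full $6,225 applies.
Total: $24,040 + $192 + $6,225 = $30,457.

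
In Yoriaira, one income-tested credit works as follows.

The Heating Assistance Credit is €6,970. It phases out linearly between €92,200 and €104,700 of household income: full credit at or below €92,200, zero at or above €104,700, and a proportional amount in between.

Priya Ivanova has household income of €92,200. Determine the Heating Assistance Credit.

€6,970

Heating Assistance Credit: €92,200 is at or below the €92,200 threshold, so the full €6,970 applies.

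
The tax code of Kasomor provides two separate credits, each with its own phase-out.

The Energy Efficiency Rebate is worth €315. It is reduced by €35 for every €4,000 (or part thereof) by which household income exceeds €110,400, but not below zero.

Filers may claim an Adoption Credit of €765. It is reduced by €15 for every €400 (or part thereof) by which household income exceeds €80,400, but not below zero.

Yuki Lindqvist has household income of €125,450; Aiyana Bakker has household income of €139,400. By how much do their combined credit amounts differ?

€140

Yuki (€125,450): Energy Efficiency Rebate: income exceeds €110,400 by €15,050, which is 4 full-or-partial €4,000 increments; reduction = 4 × €35 = €140, leaving €175. Adoption Credit: income exceeds €80,400 by €45,050 → 113 increments × €15 = €1,695 ≥ base, so the credit is €0. total €175 + €0 = €175
Aiyana (€139,400): Energy Efficiency Rebate: income exceeds €110,400 by €29,000, which is 8 full-or-partial €4,000 increments; reduction = 8 × €35 = €280, leaving €35. Adoption Credit: income exceeds €80,400 by €59,000 → 148 increments × €15 = €2,220 ≥ base, so the credit is €0. total €35 + €0 = €35
Difference: |€175 − €35| = €140.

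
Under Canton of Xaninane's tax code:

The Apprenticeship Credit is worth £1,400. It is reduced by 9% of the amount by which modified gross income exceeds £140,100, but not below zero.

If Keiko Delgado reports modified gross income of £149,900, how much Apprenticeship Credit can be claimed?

Apprenticeship Credit: 9% of the £9,800 excess over £140,100 is £882; credit = £1,400 − £882 = £518.

£518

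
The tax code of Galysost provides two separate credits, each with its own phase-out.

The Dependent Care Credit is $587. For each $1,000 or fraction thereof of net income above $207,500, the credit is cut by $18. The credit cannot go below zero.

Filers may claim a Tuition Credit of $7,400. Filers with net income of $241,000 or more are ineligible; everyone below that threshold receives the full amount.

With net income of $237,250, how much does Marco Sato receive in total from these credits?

Dependent Care Credit: income exceeds $207,500 by $29,750, which is 30 full-or-partial $1,000 increments; reduction = 30 × $18 = $540, leaving $47.
Tuition Credit: $237,250 is below the $241,000 cutoff, so the full $7,400 applies.
Total: $47 + $7,400 = $7,447.

$7,447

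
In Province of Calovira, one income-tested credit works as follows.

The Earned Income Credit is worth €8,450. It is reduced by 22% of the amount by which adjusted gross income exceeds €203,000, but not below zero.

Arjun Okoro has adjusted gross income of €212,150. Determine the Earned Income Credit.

€6,437

Earned Income Credit: 22% of the €9,150 excess over €203,000 is €2,013; credit = €8,450 − €2,013 = €6,437.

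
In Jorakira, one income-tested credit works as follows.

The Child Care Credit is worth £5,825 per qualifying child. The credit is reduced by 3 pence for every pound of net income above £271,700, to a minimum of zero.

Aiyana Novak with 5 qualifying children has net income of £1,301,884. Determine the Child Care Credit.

£0

Child Care Credit: base = 5 × £5,825 = £29,125. 3% of the £1,030,184 excess over £271,700 is £30,905.52 ≥ base, so the credit is £0.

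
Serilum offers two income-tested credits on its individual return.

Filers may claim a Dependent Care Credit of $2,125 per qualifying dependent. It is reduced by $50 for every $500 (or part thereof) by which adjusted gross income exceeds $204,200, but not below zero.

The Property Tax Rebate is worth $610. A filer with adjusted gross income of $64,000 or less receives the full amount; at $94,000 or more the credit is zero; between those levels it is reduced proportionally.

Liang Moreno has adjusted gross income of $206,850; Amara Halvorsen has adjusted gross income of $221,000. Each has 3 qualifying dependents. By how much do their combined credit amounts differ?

$1,400

Liang ($206,850): Dependent Care Credit: base = 3 × $2,125 = $6,375. income exceeds $204,200 by $2,650, which is 6 full-or-partial $500 increments; reduction = 6 × $50 = $300, leaving $6,075. Property Tax Rebate: $206,850 is at or above $94,000, so the credit is $0. total $6,075 + $0 = $6,075
Amara ($221,000): Dependent Care Credit: base = 3 × $2,125 = $6,375. income exceeds $204,200 by $16,800, which is 34 full-or-partial $500 increments; reduction = 34 × $50 = $1,700, leaving $4,675. Property Tax Rebate: $221,000 is at or above $94,000, so the credit is $0. total $4,675 + $0 = $4,675
Difference: |$6,075 − $4,675| = $1,400.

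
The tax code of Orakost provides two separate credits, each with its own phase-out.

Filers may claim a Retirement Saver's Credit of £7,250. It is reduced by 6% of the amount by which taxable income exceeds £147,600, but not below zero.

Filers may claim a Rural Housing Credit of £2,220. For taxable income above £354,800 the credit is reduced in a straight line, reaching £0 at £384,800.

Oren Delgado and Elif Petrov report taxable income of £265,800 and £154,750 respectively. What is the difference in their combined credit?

Oren (£265,800): Retirement Saver's Credit: 6% of the £118,200 excess over £147,600 is £7,092; credit = £7,250 − £7,092 = £158. Rural Housing Credit: £265,800 is at or below the £354,800 threshold, so the full £2,220 applies. total £158 + £2,220 = £2,378
Elif (£154,750): Retirement Saver's Credit: 6% of the £7,150 excess over £147,600 is £429; credit = £7,250 − £429 = £6,821. Rural Housing Credit: £154,750 is at or below the £354,800 threshold, so the full £2,220 applies. total £6,821 + £2,220 = £9,041
Difference: |£2,378 − £9,041| = £6,663.

£6,663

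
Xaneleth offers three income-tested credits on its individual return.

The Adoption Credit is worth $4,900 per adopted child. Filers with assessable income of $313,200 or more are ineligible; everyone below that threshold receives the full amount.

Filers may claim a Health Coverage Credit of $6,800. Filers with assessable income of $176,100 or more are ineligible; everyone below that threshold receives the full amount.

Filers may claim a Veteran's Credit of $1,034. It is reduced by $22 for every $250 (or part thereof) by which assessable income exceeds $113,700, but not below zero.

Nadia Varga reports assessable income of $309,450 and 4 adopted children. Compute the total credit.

Adoption Credit: base = 4 × $4,900 = $19,600. $309,450 is below the $313,200 cutoff, so the full $19,600 applies.
Health Coverage Credit: $309,450 meets or exceeds the $176,100 cutoff, so the credit is $0.
Veteran's Credit: income exceeds $113,700 by $195,750 → 783 increments × $22 = $17,226 ≥ base, so the credit is $0.
Total: $19,600 + $0 + $0 = $19,600.

$19,600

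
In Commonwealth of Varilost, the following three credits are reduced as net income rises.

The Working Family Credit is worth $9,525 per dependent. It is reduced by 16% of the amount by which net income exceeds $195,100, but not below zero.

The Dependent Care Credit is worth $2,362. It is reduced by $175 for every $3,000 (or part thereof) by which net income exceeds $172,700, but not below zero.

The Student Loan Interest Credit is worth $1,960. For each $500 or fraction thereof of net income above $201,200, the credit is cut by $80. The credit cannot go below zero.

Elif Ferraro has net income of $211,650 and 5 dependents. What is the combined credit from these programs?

Working Family Credit: base = 5 × $9,525 = $47,625. 16% of the $16,550 excess over $195,100 is $2,648; credit = $47,625 − $2,648 = $44,977.
Dependent Care Credit: income exceeds $172,700 by $38,950, which is 13 full-or-partial $3,000 increments; reduction = 13 × $175 = $2,275, leaving $87.
Student Loan Interest Credit: income exceeds $201,200 by $10,450, which is 21 full-or-partial $500 increments; reduction = 21 × $80 = $1,680, leaving $280.
Total: $44,977 + $87 + $280 = $45,344.

$45,344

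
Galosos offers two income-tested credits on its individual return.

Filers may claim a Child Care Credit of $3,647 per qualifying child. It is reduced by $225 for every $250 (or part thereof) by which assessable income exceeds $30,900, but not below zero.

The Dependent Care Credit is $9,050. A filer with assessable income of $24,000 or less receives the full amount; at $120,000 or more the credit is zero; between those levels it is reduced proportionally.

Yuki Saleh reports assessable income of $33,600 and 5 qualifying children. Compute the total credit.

$23,905

Child Care Credit: base = 5 × $3,647 = $18,235. income exceeds $30,900 by $2,700, which is 11 full-or-partial $250 increments; reduction = 11 × $225 = $2,475, leaving $15,760.
Dependent Care Credit: $33,600 is $9,600 into a $96,000 phase-out range, leaving 86,400/96,000 of the credit: $9,050 × 86,400/96,000 = $8,145.
Total: $15,760 + $8,145 = $23,905.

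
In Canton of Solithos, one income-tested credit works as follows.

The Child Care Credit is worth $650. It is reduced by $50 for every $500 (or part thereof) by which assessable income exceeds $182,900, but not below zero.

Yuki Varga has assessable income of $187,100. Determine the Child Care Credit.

$200

Child Care Credit: income exceeds $182,900 by $4,200, which is 9 full-or-partial $500 increments; reduction = 9 × $50 = $450, leaving $200.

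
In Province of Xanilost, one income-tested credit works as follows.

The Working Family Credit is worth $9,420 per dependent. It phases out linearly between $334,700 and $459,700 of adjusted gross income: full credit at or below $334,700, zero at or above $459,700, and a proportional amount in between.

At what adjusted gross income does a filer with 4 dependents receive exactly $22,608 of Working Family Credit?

$384,700

Full credit = 4 × $9,420 = $37,680.
$22,608 is 22,608/37,680 of the full $37,680, so 15,072/37,680 of the $125,000 range has been used: income = $334,700 + $125,000 × 15,072/37,680 = $384,700.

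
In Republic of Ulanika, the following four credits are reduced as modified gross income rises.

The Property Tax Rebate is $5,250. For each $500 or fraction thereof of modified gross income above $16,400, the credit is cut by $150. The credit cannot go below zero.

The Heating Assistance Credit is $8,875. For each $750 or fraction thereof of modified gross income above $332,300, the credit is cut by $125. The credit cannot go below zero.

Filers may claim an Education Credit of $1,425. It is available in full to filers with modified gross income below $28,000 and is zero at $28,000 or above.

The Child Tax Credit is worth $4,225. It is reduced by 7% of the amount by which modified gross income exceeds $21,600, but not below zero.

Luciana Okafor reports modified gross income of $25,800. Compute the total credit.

$16,631

Property Tax Rebate: income exceeds $16,400 by $9,400, which is 19 full-or-partial $500 increments; reduction = 19 × $150 = $2,850, leaving $2,400.
Heating Assistance Credit: $25,800 is at or below the $332,300 threshold, so the full $8,875 applies.
Education Credit: $25,800 is below the $28,000 cutoff, so the full $1,425 applies.
Child Tax Credit: 7% of the $4,200 excess over $21,600 is $294; credit = $4,225 − $294 = $3,931.
Total: $2,400 + $8,875 + $1,425 + $3,931 = $16,631.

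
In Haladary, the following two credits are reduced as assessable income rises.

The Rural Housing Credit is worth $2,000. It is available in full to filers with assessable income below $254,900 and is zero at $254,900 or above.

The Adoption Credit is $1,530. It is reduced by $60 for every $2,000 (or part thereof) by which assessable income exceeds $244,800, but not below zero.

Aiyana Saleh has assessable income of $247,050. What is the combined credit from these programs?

Rural Housing Credit: $247,050 is below the $254,900 cutoff, so the full $2,000 applies.
Adoption Credit: income exceeds $244,800 by $2,250, which is 2 full-or-partial $2,000 increments; reduction = 2 × $60 = $120, leaving $1,410.
Total: $2,000 + $1,410 = $3,410.

$3,410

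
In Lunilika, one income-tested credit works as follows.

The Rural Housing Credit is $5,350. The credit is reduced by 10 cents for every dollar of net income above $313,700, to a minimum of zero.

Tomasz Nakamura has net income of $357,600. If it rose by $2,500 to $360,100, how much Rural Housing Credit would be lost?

At $357,600 — 10% of the $43,900 excess over $313,700 is $4,390; credit = $5,350 − $4,390 = $960.
At $360,100 — 10% of the $46,400 excess over $313,700 is $4,640; credit = $5,350 − $4,640 = $710.
Lost: $960 − $710 = $250.

$250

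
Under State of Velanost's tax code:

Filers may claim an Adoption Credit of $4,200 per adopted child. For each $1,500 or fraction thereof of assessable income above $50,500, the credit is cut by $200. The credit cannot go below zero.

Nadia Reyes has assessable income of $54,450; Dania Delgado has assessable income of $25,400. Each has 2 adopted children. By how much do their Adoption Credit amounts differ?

Nadia ($54,450): Adoption Credit: base = 2 × $4,200 = $8,400. income exceeds $50,500 by $3,950, which is 3 full-or-partial $1,500 increments; reduction = 3 × $200 = $600, leaving $7,800.
Dania ($25,400): Adoption Credit: base = 2 × $4,200 = $8,400. $25,400 is at or below the $50,500 threshold, so the full $8,400 applies.
Difference: |$7,800 − $8,400| = $600.

$600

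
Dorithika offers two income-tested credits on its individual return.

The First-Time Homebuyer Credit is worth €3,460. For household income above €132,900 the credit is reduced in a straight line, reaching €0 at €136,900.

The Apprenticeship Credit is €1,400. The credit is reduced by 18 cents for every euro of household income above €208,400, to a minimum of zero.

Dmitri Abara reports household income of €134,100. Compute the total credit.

€3,822

First-Time Homebuyer Credit: €134,100 is €1,200 into a €4,000 phase-out range, leaving 2,800/4,000 of the credit: €3,460 × 2,800/4,000 = €2,422.
Apprenticeship Credit: €134,100 is at or below the €208,400 threshold, so the full €1,400 applies.
Total: €2,422 + €1,400 = €3,822.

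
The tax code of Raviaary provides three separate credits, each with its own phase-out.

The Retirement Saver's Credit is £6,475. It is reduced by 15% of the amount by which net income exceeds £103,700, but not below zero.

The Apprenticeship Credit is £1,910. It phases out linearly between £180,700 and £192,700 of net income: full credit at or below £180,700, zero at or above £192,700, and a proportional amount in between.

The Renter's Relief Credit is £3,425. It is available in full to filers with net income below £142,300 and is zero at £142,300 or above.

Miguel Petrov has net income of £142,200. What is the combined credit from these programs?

Retirement Saver's Credit: 15% of the £38,500 excess over £103,700 is £5,775; credit = £6,475 − £5,775 = £700.
Apprenticeship Credit: £142,200 is at or below the £180,700 threshold, so the full £1,910 applies.
Renter's Relief Credit: £142,200 is below the £142,300 cutoff, so the full £3,425 applies.
Total: £700 + £1,910 + £3,425 = £6,035.

£6,035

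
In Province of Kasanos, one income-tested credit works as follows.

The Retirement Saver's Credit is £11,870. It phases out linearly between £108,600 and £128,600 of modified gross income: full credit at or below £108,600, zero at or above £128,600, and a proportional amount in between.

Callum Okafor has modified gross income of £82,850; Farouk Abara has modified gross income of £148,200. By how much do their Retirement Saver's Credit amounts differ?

Callum (£82,850): Retirement Saver's Credit: £82,850 is at or below the £108,600 threshold, so the full £11,870 applies.
Farouk (£148,200): Retirement Saver's Credit: £148,200 is at or above £128,600, so the credit is £0.
Difference: |£11,870 − £0| = £11,870.

£11,870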